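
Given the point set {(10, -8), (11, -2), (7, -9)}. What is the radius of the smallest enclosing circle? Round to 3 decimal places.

Call the three points A, B, C in the order given.
Side lengths²: AB² = 37, AC² = 10, BC² = 65.
Since BC² = 65 ≥ 37 + 10 = 47, the angle opposite BC is not acute, so the smallest enclosing circle has BC as diameter.
Centre = midpoint of BC = (9, -5.5), r² = 65/4 = 16.25.
r = √(16.25) ≈ 4.031.

4.031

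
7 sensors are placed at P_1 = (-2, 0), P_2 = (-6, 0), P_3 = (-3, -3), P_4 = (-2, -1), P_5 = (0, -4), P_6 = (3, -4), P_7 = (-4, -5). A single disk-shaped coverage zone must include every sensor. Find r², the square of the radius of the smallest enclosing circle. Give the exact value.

The minimum enclosing circle of a finite set is fixed by two of the points (as a diameter) or three (as a circumcircle).
The farthest pair is P_2–P_6 with squared distance 97. The circle on this segment as diameter has centre (-1.5, -2) and r² = 97/4 = 24.25.
Check P_1: distance² to centre = 4.25 ≤ 24.25, so it lies inside.
All remaining points lie in this disk, and no smaller disk contains both endpoints, so this is the minimum enclosing circle.

24.25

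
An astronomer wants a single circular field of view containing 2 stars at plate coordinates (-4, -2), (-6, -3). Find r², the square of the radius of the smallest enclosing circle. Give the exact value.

The smallest circle enclosing two points has them as diameter endpoints.
Centre = midpoint = (-5, -2.5); r² = |(-4, -2)−(-6, -3)|²/4 = 5/4 = 1.25.

1.25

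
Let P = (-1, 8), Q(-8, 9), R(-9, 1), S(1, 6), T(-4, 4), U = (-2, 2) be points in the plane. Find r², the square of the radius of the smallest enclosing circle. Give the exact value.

By Welzl's lemma the MEC is supported by two points (diametrically opposite) or three points (on a circumcircle).
The minimum enclosing circle is determined by three boundary points: Q, R, S.
Their circumcentre is (-4.5, 4.5) with r² = 32.5.
The farthest remaining point P is at distance² 24.5 ≤ 32.5.

32.5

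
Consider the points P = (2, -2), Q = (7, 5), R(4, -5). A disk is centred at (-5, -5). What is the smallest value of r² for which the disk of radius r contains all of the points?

The required radius is the distance from (-5, -5) to the farthest point.
Squared distances: 58, 244, 81.
Maximum is 244, attained at Q.

244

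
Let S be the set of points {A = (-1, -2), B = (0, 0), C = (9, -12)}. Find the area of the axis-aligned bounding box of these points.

120

x ranges over [-1, 9], width 10.
y ranges over [-12, 0], height 12.
Area = 10 × 12 = 120.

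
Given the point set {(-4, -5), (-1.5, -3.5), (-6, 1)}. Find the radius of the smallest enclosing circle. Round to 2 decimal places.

3.26

Call the three points A, B, C in the order given.
Side lengths²: AB² = 8.5, AC² = 40, BC² = 40.5.
Since BC² = 40.5 < 40 + 8.5 = 48.5, the triangle is acute, so the smallest enclosing circle is the circumcircle.
Circumcentre = (-4.25, -1.75), r² = 10.625.
r = √(10.625) ≈ 3.26.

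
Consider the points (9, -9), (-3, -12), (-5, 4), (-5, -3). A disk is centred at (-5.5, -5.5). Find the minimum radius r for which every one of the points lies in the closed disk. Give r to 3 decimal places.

The required radius is the distance from (-5.5, -5.5) to the farthest point.
Squared distances: 222.5, 48.5, 90.5, 6.5.
Maximum is 222.5, attained at (9, -9).
r = √(222.5) ≈ 14.916.

14.916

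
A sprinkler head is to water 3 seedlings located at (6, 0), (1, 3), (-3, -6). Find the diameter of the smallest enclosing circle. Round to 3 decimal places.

Call the three points A, B, C in the order given.
Side lengths²: AB² = 34, AC² = 117, BC² = 97.
Since AC² = 117 < 97 + 34 = 131, the triangle is acute, so the smallest enclosing circle is the circumcircle.
Circumcentre = (43/38, -93/38), r² = 21437/722.
Diameter = 2r = 2√(21437/722) ≈ 10.898.

10.898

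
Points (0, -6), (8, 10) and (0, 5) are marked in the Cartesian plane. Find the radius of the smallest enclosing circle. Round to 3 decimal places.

Call the three points A, B, C in the order given.
Side lengths²: AB² = 320, AC² = 121, BC² = 89.
Since AB² = 320 ≥ 121 + 89 = 210, the angle opposite AB is not acute, so the smallest enclosing circle has AB as diameter.
Centre = midpoint of AB = (4, 2), r² = 320/4 = 80.
r = √80 ≈ 8.944.

8.944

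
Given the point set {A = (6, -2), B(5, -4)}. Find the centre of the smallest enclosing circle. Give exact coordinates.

(5.5, -3)

The smallest circle enclosing two points has them as diameter endpoints.
Centre = midpoint = (5.5, -3); r² = |AB|²/4 = 5/4 = 1.25.
Centre = (5.5, -3).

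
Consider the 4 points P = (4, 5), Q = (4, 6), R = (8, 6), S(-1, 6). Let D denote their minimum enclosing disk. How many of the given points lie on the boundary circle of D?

The minimum enclosing circle of a finite set is fixed by two of the points (as a diameter) or three (as a circumcircle).
The farthest pair is R–S with squared distance 81. The circle on this segment as diameter has centre (3.5, 6) and r² = 81/4 = 20.25.
Check P: distance² to centre = 1.25 ≤ 20.25, so it lies inside.
All remaining points lie in this disk, and no smaller disk contains both endpoints, so this is the minimum enclosing circle.
The points at distance exactly r from the centre are R, S — 2 points.

2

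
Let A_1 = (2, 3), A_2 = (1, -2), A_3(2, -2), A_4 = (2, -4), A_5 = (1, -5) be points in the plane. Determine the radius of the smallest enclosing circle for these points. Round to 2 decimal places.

4.03

By Welzl's lemma the MEC is supported by two points (diametrically opposite) or three points (on a circumcircle).
The farthest pair is A_1–A_5 with squared distance 65. The circle on this segment as diameter has centre (1.5, -1) and r² = 65/4 = 16.25.
Check A_2: distance² to centre = 1.25 ≤ 16.25, so it lies inside.
All remaining points lie in this disk, and no smaller disk contains both endpoints, so this is the minimum enclosing circle.
r = √(16.25) ≈ 4.03.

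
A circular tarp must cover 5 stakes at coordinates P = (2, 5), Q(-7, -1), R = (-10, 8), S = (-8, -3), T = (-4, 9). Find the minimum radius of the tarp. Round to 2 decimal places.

The minimum enclosing circle of a finite set is fixed by two of the points (as a diameter) or three (as a circumcircle).
The minimum enclosing circle is determined by three boundary points: P, R, S.
Their circumcentre is (-101/21, 137/42) with r² = 87125/1764.
The farthest remaining point T is at distance² 59237/1764 ≤ 87125/1764.
r = √(87125/1764) ≈ 7.03.

7.03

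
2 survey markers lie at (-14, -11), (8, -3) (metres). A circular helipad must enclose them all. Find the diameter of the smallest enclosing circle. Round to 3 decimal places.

The smallest circle enclosing two points has them as diameter endpoints.
Centre = midpoint = (-3, -7); r² = |(-14, -11)−(8, -3)|²/4 = 548/4 = 137.
Diameter = 2r = 2√137 ≈ 23.409.

23.409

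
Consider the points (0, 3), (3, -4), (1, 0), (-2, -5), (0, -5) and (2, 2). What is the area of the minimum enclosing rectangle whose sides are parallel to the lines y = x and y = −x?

55

In coordinates u = x + y, v = x − y the rectangle is axis-aligned; the map (x,y)→(u,v) scales areas by 2.
u-values: 3, -1, 1, -7, -5, 4; range = 4 − (-7) = 11.
v-values: -3, 7, 1, 3, 5, 0; range = 7 − (-3) = 10.
Area = (11 × 10) / 2 = 55.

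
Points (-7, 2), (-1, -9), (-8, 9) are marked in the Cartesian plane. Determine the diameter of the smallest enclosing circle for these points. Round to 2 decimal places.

19.31

Call the three points A, B, C in the order given.
Side lengths²: AB² = 157, AC² = 50, BC² = 373.
Since BC² = 373 ≥ 157 + 50 = 207, the angle opposite BC is not acute, so the smallest enclosing circle has BC as diameter.
Centre = midpoint of BC = (-4.5, 0), r² = 373/4 = 93.25.
Diameter = 2r = 2√(93.25) ≈ 19.31.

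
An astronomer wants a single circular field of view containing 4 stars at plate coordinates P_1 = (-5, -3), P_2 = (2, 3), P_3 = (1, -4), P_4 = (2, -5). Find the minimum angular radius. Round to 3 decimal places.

A smallest enclosing disk is always determined by at most three of the input points on its boundary.
The minimum enclosing circle is determined by three boundary points: P_1, P_2, P_4.
Their circumcentre is (-9/14, -1) with r² = 4505/196.
The farthest remaining point P_3 is at distance² 2293/196 ≤ 4505/196.
r = √(4505/196) ≈ 4.794.

4.794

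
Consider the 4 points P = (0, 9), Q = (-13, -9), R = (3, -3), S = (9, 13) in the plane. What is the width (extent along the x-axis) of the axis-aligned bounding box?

22

max x = 9, min x = -13, so width = 22.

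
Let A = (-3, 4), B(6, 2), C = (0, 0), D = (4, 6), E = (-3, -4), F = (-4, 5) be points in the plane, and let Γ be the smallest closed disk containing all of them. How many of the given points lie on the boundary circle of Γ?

2

The minimum enclosing circle of a finite set is fixed by two of the points (as a diameter) or three (as a circumcircle).
The farthest pair is D–E with squared distance 149. The circle on this segment as diameter has centre (0.5, 1) and r² = 149/4 = 37.25.
Check A: distance² to centre = 21.25 ≤ 37.25, so it lies inside.
All remaining points lie in this disk, and no smaller disk contains both endpoints, so this is the minimum enclosing circle.
The points at distance exactly r from the centre are D, E — 2 points.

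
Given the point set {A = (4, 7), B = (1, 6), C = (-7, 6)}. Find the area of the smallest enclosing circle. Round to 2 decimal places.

95.82

Side lengths²: AB² = 10, AC² = 122, BC² = 64.
Since AC² = 122 ≥ 64 + 10 = 74, the angle opposite AC is not acute, so the smallest enclosing circle has AC as diameter.
Centre = midpoint of AC = (-1.5, 6.5), r² = 122/4 = 30.5.
Area = π·r² = π·30.5 ≈ 95.82.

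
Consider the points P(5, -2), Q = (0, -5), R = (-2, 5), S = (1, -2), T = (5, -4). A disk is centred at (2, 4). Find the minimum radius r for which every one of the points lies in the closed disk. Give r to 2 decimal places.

The required radius is the distance from (2, 4) to the farthest point.
Squared distances: 45, 85, 17, 37, 73.
Maximum is 85, attained at Q.
r = √85 ≈ 9.22.

9.22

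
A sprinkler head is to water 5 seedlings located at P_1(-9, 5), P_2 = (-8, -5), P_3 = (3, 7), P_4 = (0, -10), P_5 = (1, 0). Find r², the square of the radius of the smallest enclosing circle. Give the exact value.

93721/1089

By Welzl's lemma the MEC is supported by two points (diametrically opposite) or three points (on a circumcircle).
The minimum enclosing circle is determined by three boundary points: P_1, P_3, P_4.
Their circumcentre is (-61/33, -10/11) with r² = 93721/1089.
The farthest remaining point P_2 is at distance² 59434/1089 ≤ 93721/1089.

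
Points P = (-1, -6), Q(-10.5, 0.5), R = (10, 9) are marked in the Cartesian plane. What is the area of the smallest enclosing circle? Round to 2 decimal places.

Side lengths²: PQ² = 132.5, PR² = 346, QR² = 492.5.
Since QR² = 492.5 ≥ 346 + 132.5 = 478.5, the angle opposite QR is not acute, so the smallest enclosing circle has QR as diameter.
Centre = midpoint of QR = (-0.25, 4.75), r² = 492.5/4 = 123.125.
Area = π·r² = π·123.125 ≈ 386.81.

386.81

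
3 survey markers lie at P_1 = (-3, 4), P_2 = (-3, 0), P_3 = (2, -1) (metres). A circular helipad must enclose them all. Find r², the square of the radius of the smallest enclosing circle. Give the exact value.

Side lengths²: P_1P_2² = 16, P_1P_3² = 50, P_2P_3² = 26.
Since P_1P_3² = 50 ≥ 26 + 16 = 42, the angle opposite P_1P_3 is not acute, so the smallest enclosing circle has P_1P_3 as diameter.
Centre = midpoint of P_1P_3 = (-0.5, 1.5), r² = 50/4 = 12.5.

12.5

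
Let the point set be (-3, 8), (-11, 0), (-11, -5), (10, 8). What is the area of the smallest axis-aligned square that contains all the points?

The bounding box has width 21 and height 13.
An axis-aligned square enclosing the set must have side ≥ max(width, height).
So the minimum side is max(21, 13) = 21.
Area = 21² = 441.

441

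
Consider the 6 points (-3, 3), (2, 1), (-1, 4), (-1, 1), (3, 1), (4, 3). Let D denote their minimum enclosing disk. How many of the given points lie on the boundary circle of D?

A smallest enclosing disk is always determined by at most three of the input points on its boundary.
The farthest pair is (-3, 3)–(4, 3) with squared distance 49. The circle on this segment as diameter has centre (0.5, 3) and r² = 49/4 = 12.25.
Check (2, 1): distance² to centre = 6.25 ≤ 12.25, so it lies inside.
All remaining points lie in this disk, and no smaller disk contains both endpoints, so this is the minimum enclosing circle.
The points at distance exactly r from the centre are (-3, 3), (4, 3) — 2 points.

2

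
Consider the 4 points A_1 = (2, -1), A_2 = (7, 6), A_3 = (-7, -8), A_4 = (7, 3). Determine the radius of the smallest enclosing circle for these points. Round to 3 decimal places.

The minimum enclosing circle of a finite set is fixed by two of the points (as a diameter) or three (as a circumcircle).
The farthest pair is A_2–A_3 with squared distance 392. The circle on this segment as diameter has centre (0, -1) and r² = 392/4 = 98.
Check A_1: distance² to centre = 4 ≤ 98, so it lies inside.
All remaining points lie in this disk, and no smaller disk contains both endpoints, so this is the minimum enclosing circle.
r = √98 ≈ 9.899.

9.899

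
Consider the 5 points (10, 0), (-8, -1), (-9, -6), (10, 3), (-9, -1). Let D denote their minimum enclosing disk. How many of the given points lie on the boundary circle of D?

2

The minimum enclosing circle of a finite set is fixed by two of the points (as a diameter) or three (as a circumcircle).
The farthest pair is (-9, -6)–(10, 3) with squared distance 442. The circle on this segment as diameter has centre (0.5, -1.5) and r² = 442/4 = 110.5.
Check (10, 0): distance² to centre = 92.5 ≤ 110.5, so it lies inside.
All remaining points lie in this disk, and no smaller disk contains both endpoints, so this is the minimum enclosing circle.
The points at distance exactly r from the centre are (-9, -6), (10, 3) — 2 points.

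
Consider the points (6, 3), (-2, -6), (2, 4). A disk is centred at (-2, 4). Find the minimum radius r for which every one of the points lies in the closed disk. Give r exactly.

10

The required radius is the distance from (-2, 4) to the farthest point.
Squared distances: 65, 100, 16.
Maximum is 100, attained at (-2, -6).
r = √100 = 10.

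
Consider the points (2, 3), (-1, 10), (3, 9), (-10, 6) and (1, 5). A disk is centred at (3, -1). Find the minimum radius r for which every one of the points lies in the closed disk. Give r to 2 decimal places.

14.76

The required radius is the distance from (3, -1) to the farthest point.
Squared distances: 17, 137, 100, 218, 40.
Maximum is 218, attained at (-10, 6).
r = √218 ≈ 14.76.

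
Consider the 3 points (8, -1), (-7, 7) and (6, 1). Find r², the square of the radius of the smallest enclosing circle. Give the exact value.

Call the three points A, B, C in the order given.
Side lengths²: AB² = 289, AC² = 8, BC² = 205.
Since AB² = 289 ≥ 205 + 8 = 213, the angle opposite AB is not acute, so the smallest enclosing circle has AB as diameter.
Centre = midpoint of AB = (0.5, 3), r² = 289/4 = 72.25.

72.25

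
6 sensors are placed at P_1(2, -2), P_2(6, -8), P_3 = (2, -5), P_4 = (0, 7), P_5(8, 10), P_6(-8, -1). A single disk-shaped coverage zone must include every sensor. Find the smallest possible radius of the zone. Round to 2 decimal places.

The minimum enclosing circle of a finite set is fixed by two of the points (as a diameter) or three (as a circumcircle).
The minimum enclosing circle is determined by three boundary points: P_2, P_5, P_6.
Their circumcentre is (77/38, 59/38) with r² = 77285/722.
The farthest remaining point P_3 is at distance² 31001/722 ≤ 77285/722.
r = √(77285/722) ≈ 10.35.

10.35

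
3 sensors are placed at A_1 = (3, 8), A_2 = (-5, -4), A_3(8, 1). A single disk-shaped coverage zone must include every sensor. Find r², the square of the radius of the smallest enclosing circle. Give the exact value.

46657/841

Side lengths²: A_1A_2² = 208, A_1A_3² = 74, A_2A_3² = 194.
Since A_1A_2² = 208 < 194 + 74 = 268, the triangle is acute, so the smallest enclosing circle is the circumcircle.
Circumcentre = (16/29, 28/29), r² = 46657/841.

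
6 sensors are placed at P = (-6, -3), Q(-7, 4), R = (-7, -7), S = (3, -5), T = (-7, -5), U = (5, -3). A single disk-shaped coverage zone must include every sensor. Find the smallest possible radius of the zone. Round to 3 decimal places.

By Welzl's lemma the MEC is supported by two points (diametrically opposite) or three points (on a circumcircle).
The minimum enclosing circle is determined by three boundary points: Q, R, U.
Their circumcentre is (-13/6, -1.5) with r² = 965/18.
The farthest remaining point S is at distance² 701/18 ≤ 965/18.
r = √(965/18) ≈ 7.322.

7.322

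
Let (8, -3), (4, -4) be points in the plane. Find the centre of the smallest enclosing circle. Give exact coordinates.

(6, -3.5)

The smallest circle enclosing two points has them as diameter endpoints.
Centre = midpoint = (6, -3.5); r² = |(8, -3)−(4, -4)|²/4 = 17/4 = 4.25.
Centre = (6, -3.5).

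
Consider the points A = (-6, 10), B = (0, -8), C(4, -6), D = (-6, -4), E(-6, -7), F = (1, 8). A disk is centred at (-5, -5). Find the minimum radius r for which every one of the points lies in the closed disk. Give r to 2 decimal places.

15.03

The required radius is the distance from (-5, -5) to the farthest point.
Squared distances: 226, 34, 82, 2, 5, 205.
Maximum is 226, attained at A.
r = √226 ≈ 15.03.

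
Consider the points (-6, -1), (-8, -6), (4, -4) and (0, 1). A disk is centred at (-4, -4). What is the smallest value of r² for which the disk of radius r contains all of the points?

The required radius is the distance from (-4, -4) to the farthest point.
Squared distances: 13, 20, 64, 41.
Maximum is 64, attained at (4, -4).

64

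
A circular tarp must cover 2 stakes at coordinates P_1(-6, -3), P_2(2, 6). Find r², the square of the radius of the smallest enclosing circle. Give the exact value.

36.25

The smallest circle enclosing two points has them as diameter endpoints.
Centre = midpoint = (-2, 1.5); r² = |P_1P_2|²/4 = 145/4 = 36.25.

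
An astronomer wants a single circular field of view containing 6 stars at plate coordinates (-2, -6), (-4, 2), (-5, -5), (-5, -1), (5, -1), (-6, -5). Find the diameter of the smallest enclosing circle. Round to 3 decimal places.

11.716

The minimum enclosing circle of a finite set is fixed by two of the points (as a diameter) or three (as a circumcircle).
The minimum enclosing circle is determined by three boundary points: (-4, 2), (5, -1), (-6, -5).
Their circumcentre is (-27/46, -127/46) with r² = 36305/1058.
The farthest remaining point (-5, -5) is at distance² 25909/1058 ≤ 36305/1058.
Diameter = 2r = 2√(36305/1058) ≈ 11.716.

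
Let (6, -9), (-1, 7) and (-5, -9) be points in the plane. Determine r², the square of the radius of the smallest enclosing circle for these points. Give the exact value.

81.015625

Call the three points A, B, C in the order given.
Side lengths²: AB² = 305, AC² = 121, BC² = 272.
Since AB² = 305 < 272 + 121 = 393, the triangle is acute, so the smallest enclosing circle is the circumcircle.
Circumcentre = (0.5, -1.875), r² = 81.015625.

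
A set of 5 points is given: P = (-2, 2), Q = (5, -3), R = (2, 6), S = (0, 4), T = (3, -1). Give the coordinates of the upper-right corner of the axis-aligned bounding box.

(5, 6)

x-range [-2, 5], y-range [-3, 6].
The upper-right corner is (5, 6).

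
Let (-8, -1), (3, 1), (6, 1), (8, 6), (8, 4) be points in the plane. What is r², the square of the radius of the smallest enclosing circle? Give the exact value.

76.25

The farthest pair is (-8, -1)–(8, 6) with squared distance 305. The circle on this segment as diameter has centre (0, 2.5) and r² = 305/4 = 76.25.
Check (3, 1): distance² to centre = 11.25 ≤ 76.25, so it lies inside.
All remaining points lie in this disk, and no smaller disk contains both endpoints, so this is the minimum enclosing circle.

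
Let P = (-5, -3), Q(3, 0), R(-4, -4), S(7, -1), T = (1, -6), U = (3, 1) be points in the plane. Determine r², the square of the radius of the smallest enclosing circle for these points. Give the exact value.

37

By Welzl's lemma the MEC is supported by two points (diametrically opposite) or three points (on a circumcircle).
The farthest pair is P–S with squared distance 148. The circle on this segment as diameter has centre (1, -2) and r² = 148/4 = 37.
Check Q: distance² to centre = 8 ≤ 37, so it lies inside.
All remaining points lie in this disk, and no smaller disk contains both endpoints, so this is the minimum enclosing circle.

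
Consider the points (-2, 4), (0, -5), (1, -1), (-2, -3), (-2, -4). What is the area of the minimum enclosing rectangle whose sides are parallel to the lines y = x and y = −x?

44

In coordinates u = x + y, v = x − y the rectangle is axis-aligned; the map (x,y)→(u,v) scales areas by 2.
u-values: 2, -5, 0, -5, -6; range = 2 − (-6) = 8.
v-values: -6, 5, 2, 1, 2; range = 5 − (-6) = 11.
Area = (8 × 11) / 2 = 44.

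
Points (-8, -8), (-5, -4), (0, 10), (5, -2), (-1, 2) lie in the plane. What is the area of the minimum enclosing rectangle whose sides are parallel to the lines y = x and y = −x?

221

In coordinates u = x + y, v = x − y the rectangle is axis-aligned; the map (x,y)→(u,v) scales areas by 2.
u-values: -16, -9, 10, 3, 1; range = 10 − (-16) = 26.
v-values: 0, -1, -10, 7, -3; range = 7 − (-10) = 17.
Area = (26 × 17) / 2 = 221.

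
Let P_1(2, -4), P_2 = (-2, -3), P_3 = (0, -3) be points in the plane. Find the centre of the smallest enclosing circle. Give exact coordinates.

(0, -3.5)

Side lengths²: P_1P_2² = 17, P_1P_3² = 5, P_2P_3² = 4.
Since P_1P_2² = 17 ≥ 5 + 4 = 9, the angle opposite P_1P_2 is not acute, so the smallest enclosing circle has P_1P_2 as diameter.
Centre = midpoint of P_1P_2 = (0, -3.5), r² = 17/4 = 4.25.
Centre = (0, -3.5).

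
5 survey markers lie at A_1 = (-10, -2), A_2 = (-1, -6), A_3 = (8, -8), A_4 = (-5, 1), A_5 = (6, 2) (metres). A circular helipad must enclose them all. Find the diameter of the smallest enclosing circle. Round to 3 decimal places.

18.995

The minimum enclosing circle of a finite set is fixed by two of the points (as a diameter) or three (as a circumcircle).
The minimum enclosing circle is determined by three boundary points: A_1, A_3, A_5.
Their circumcentre is (-6/7, -32/7) with r² = 4420/49.
The farthest remaining point A_4 is at distance² 2362/49 ≤ 4420/49.
Diameter = 2r = 2√(4420/49) ≈ 18.995.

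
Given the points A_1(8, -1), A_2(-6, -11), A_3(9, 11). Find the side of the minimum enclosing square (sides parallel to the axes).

22

The bounding box has width 15 and height 22.
An axis-aligned square enclosing the set must have side ≥ max(width, height).
So the minimum side is max(15, 22) = 22.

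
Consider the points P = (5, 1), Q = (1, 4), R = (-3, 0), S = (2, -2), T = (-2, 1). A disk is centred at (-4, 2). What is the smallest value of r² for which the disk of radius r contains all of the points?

82

The required radius is the distance from (-4, 2) to the farthest point.
Squared distances: 82, 29, 5, 52, 5.
Maximum is 82, attained at P.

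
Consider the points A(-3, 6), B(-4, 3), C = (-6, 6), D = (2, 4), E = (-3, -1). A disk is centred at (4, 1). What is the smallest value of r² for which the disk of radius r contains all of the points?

The required radius is the distance from (4, 1) to the farthest point.
Squared distances: 74, 68, 125, 13, 53.
Maximum is 125, attained at C.

125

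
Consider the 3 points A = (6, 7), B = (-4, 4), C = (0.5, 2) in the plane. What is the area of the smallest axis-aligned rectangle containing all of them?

50

x ranges over [-4, 6], width 10.
y ranges over [2, 7], height 5.
Area = 10 × 5 = 50.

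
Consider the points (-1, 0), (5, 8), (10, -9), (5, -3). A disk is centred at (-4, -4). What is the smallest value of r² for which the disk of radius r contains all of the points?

The required radius is the distance from (-4, -4) to the farthest point.
Squared distances: 25, 225, 221, 82.
Maximum is 225, attained at (5, 8).

225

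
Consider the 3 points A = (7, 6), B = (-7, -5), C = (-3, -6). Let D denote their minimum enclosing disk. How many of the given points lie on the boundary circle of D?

Side lengths²: AB² = 317, AC² = 244, BC² = 17.
Since AB² = 317 ≥ 244 + 17 = 261, the angle opposite AB is not acute, so the smallest enclosing circle has AB as diameter.
Centre = midpoint of AB = (0, 0.5), r² = 317/4 = 79.25.
The points at distance exactly r from the centre are A, B — 2 points.

2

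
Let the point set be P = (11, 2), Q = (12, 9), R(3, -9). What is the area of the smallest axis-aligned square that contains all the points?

The bounding box has width 9 and height 18.
An axis-aligned square enclosing the set must have side ≥ max(width, height).
So the minimum side is max(9, 18) = 18.
Area = 18² = 324.

324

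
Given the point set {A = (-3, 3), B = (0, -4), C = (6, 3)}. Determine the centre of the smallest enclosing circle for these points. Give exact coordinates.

(1.5, 11/14)

Side lengths²: AB² = 58, AC² = 81, BC² = 85.
Since BC² = 85 < 81 + 58 = 139, the triangle is acute, so the smallest enclosing circle is the circumcircle.
Circumcentre = (1.5, 11/14), r² = 2465/98.
Centre = (1.5, 11/14).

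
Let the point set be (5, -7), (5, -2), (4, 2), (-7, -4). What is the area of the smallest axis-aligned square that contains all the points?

The bounding box has width 12 and height 9.
An axis-aligned square enclosing the set must have side ≥ max(width, height).
So the minimum side is max(12, 9) = 12.
Area = 12² = 144.

144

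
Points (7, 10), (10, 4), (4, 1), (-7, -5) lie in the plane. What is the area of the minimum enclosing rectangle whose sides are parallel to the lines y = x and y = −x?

In coordinates u = x + y, v = x − y the rectangle is axis-aligned; the map (x,y)→(u,v) scales areas by 2.
u-values: 17, 14, 5, -12; range = 17 − (-12) = 29.
v-values: -3, 6, 3, -2; range = 6 − (-3) = 9.
Area = (29 × 9) / 2 = 130.5.

130.5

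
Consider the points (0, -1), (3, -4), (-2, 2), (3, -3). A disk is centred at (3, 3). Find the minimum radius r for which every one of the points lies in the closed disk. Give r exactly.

7

The required radius is the distance from (3, 3) to the farthest point.
Squared distances: 25, 49, 26, 36.
Maximum is 49, attained at (3, -4).
r = √49 = 7.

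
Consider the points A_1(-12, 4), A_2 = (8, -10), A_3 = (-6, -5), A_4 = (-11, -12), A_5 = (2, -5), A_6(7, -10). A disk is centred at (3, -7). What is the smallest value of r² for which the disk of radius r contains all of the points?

346

The required radius is the distance from (3, -7) to the farthest point.
Squared distances: 346, 34, 85, 221, 5, 25.
Maximum is 346, attained at A_1.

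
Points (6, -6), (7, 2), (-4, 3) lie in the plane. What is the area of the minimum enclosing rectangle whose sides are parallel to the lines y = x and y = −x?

In coordinates u = x + y, v = x − y the rectangle is axis-aligned; the map (x,y)→(u,v) scales areas by 2.
u-values: 0, 9, -1; range = 9 − (-1) = 10.
v-values: 12, 5, -7; range = 12 − (-7) = 19.
Area = (10 × 19) / 2 = 95.

95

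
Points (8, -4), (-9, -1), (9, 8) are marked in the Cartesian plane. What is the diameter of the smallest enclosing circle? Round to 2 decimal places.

Call the three points A, B, C in the order given.
Side lengths²: AB² = 298, AC² = 145, BC² = 405.
Since BC² = 405 < 298 + 145 = 443, the triangle is acute, so the smallest enclosing circle is the circumcircle.
Circumcentre = (19/46, 123/46), r² = 108025/1058.
Diameter = 2r = 2√(108025/1058) ≈ 20.21.

20.21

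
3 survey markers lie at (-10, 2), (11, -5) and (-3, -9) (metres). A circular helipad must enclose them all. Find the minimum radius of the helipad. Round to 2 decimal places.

11.07

Call the three points A, B, C in the order given.
Side lengths²: AB² = 490, AC² = 170, BC² = 212.
Since AB² = 490 ≥ 212 + 170 = 382, the angle opposite AB is not acute, so the smallest enclosing circle has AB as diameter.
Centre = midpoint of AB = (0.5, -1.5), r² = 490/4 = 122.5.
r = √(122.5) ≈ 11.07.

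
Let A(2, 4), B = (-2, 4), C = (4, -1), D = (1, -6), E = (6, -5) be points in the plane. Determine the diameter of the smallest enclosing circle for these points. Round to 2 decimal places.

By Welzl's lemma the MEC is supported by two points (diametrically opposite) or three points (on a circumcircle).
The farthest pair is B–E with squared distance 145. The circle on this segment as diameter has centre (2, -0.5) and r² = 145/4 = 36.25.
Check A: distance² to centre = 20.25 ≤ 36.25, so it lies inside.
All remaining points lie in this disk, and no smaller disk contains both endpoints, so this is the minimum enclosing circle.
Diameter = 2r = 2√(36.25) ≈ 12.04.

12.04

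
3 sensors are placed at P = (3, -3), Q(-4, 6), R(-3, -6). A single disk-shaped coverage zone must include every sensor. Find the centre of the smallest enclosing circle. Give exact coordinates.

Side lengths²: PQ² = 130, PR² = 45, QR² = 145.
Since QR² = 145 < 130 + 45 = 175, the triangle is acute, so the smallest enclosing circle is the circumcircle.
Circumcentre = (-2.3, 0.1), r² = 37.7.
Centre = (-2.3, 0.1).

(-2.3, 0.1)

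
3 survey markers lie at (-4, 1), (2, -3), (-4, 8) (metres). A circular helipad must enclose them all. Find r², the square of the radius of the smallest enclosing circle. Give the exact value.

Call the three points A, B, C in the order given.
Side lengths²: AB² = 52, AC² = 49, BC² = 157.
Since BC² = 157 ≥ 52 + 49 = 101, the angle opposite BC is not acute, so the smallest enclosing circle has BC as diameter.
Centre = midpoint of BC = (-1, 2.5), r² = 157/4 = 39.25.

39.25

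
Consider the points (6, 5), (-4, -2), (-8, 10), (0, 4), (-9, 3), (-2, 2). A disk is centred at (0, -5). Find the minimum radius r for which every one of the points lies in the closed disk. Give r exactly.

The required radius is the distance from (0, -5) to the farthest point.
Squared distances: 136, 25, 289, 81, 145, 53.
Maximum is 289, attained at (-8, 10).
r = √289 = 17.

17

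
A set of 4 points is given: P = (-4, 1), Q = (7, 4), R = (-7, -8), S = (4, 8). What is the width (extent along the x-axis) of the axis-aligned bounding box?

14

max x = 7, min x = -7, so width = 14.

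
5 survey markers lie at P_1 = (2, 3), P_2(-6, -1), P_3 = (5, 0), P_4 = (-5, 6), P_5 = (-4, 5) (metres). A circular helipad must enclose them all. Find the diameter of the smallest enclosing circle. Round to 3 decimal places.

A smallest enclosing disk is always determined by at most three of the input points on its boundary.
The minimum enclosing circle is determined by three boundary points: P_2, P_3, P_4.
Their circumcentre is (-27/38, 69/38) with r² = 25925/722.
The farthest remaining point P_5 is at distance² 15133/722 ≤ 25925/722.
Diameter = 2r = 2√(25925/722) ≈ 11.985.

11.985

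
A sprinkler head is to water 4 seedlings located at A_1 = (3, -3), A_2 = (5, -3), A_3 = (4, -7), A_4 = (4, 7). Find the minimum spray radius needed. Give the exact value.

The farthest pair is A_3–A_4 with squared distance 196. The circle on this segment as diameter has centre (4, 0) and r² = 196/4 = 49.
Check A_1: distance² to centre = 10 ≤ 49, so it lies inside.
All remaining points lie in this disk, and no smaller disk contains both endpoints, so this is the minimum enclosing circle.
r = √49 = 7.

7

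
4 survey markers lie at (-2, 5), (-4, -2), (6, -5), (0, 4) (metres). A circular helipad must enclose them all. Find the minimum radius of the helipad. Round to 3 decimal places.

The farthest pair is (-2, 5)–(6, -5) with squared distance 164. The circle on this segment as diameter has centre (2, 0) and r² = 164/4 = 41.
Check (-4, -2): distance² to centre = 40 ≤ 41, so it lies inside.
All remaining points lie in this disk, and no smaller disk contains both endpoints, so this is the minimum enclosing circle.
r = √41 ≈ 6.403.

6.403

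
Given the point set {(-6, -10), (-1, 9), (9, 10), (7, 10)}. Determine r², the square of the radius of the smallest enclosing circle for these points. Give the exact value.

By Welzl's lemma the MEC is supported by two points (diametrically opposite) or three points (on a circumcircle).
The farthest pair is (-6, -10)–(9, 10) with squared distance 625. The circle on this segment as diameter has centre (1.5, 0) and r² = 625/4 = 156.25.
Check (-1, 9): distance² to centre = 87.25 ≤ 156.25, so it lies inside.
All remaining points lie in this disk, and no smaller disk contains both endpoints, so this is the minimum enclosing circle.

156.25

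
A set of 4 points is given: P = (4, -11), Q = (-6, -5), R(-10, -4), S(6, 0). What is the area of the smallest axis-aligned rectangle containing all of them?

x ranges over [-10, 6], width 16.
y ranges over [-11, 0], height 11.
Area = 16 × 11 = 176.

176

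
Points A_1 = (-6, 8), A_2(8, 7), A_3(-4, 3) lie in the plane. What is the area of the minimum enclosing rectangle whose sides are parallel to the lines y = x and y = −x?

120

In coordinates u = x + y, v = x − y the rectangle is axis-aligned; the map (x,y)→(u,v) scales areas by 2.
u-values: 2, 15, -1; range = 15 − (-1) = 16.
v-values: -14, 1, -7; range = 1 − (-14) = 15.
Area = (16 × 15) / 2 = 120.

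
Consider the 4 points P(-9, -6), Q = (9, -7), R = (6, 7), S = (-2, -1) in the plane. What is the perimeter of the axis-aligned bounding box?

Width = max x − min x = 9 − (-9) = 18.
Height = max y − min y = 7 − (-7) = 14.
Perimeter = 2(18 + 14) = 64.

64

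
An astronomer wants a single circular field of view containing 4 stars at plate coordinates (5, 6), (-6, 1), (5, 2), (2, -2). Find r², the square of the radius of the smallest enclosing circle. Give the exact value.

36.5

By Welzl's lemma the MEC is supported by two points (diametrically opposite) or three points (on a circumcircle).
The farthest pair is (5, 6)–(-6, 1) with squared distance 146. The circle on this segment as diameter has centre (-0.5, 3.5) and r² = 146/4 = 36.5.
Check (5, 2): distance² to centre = 32.5 ≤ 36.5, so it lies inside.
All remaining points lie in this disk, and no smaller disk contains both endpoints, so this is the minimum enclosing circle.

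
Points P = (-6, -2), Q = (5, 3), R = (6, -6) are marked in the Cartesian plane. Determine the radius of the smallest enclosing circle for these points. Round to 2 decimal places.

Side lengths²: PQ² = 146, PR² = 160, QR² = 82.
Since PR² = 160 < 146 + 82 = 228, the triangle is acute, so the smallest enclosing circle is the circumcircle.
Circumcentre = (17/26, -53/26), r² = 14965/338.
r = √(14965/338) ≈ 6.65.

6.65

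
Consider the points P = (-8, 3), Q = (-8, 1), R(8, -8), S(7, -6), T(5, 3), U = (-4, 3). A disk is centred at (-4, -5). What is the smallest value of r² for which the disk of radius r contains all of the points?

153

The required radius is the distance from (-4, -5) to the farthest point.
Squared distances: 80, 52, 153, 122, 145, 64.
Maximum is 153, attained at R.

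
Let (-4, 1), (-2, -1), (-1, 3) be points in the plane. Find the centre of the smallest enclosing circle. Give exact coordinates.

Call the three points A, B, C in the order given.
Side lengths²: AB² = 8, AC² = 13, BC² = 17.
Since BC² = 17 < 13 + 8 = 21, the triangle is acute, so the smallest enclosing circle is the circumcircle.
Circumcentre = (-1.9, 1.1), r² = 4.42.
Centre = (-1.9, 1.1).

(-1.9, 1.1)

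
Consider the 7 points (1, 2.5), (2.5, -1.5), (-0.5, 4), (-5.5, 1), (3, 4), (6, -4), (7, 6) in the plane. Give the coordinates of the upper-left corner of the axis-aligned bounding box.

x-range [-5.5, 7], y-range [-4, 6].
The upper-left corner is (-5.5, 6).

(-5.5, 6)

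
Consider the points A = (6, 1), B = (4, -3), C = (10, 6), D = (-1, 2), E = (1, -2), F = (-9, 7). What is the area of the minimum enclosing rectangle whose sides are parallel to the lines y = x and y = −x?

In coordinates u = x + y, v = x − y the rectangle is axis-aligned; the map (x,y)→(u,v) scales areas by 2.
u-values: 7, 1, 16, 1, -1, -2; range = 16 − (-2) = 18.
v-values: 5, 7, 4, -3, 3, -16; range = 7 − (-16) = 23.
Area = (18 × 23) / 2 = 207.

207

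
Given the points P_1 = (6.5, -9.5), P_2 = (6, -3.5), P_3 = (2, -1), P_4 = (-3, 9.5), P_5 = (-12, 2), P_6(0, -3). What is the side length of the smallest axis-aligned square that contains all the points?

19

The bounding box has width 18.5 and height 19.
An axis-aligned square enclosing the set must have side ≥ max(width, height).
So the minimum side is max(18.5, 19) = 19.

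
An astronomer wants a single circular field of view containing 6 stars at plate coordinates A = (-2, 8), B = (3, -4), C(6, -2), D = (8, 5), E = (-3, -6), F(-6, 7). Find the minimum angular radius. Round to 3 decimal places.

8.339

A smallest enclosing disk is always determined by at most three of the input points on its boundary.
The minimum enclosing circle is determined by three boundary points: D, E, F.
Their circumcentre is (0.375, 1.625) with r² = 69.53125.
The farthest remaining point A is at distance² 46.28125 ≤ 69.53125.
r = √(69.53125) ≈ 8.339.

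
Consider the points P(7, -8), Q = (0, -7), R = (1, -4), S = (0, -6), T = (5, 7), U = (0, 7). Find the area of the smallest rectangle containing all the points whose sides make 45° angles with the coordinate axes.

In coordinates u = x + y, v = x − y the rectangle is axis-aligned; the map (x,y)→(u,v) scales areas by 2.
u-values: -1, -7, -3, -6, 12, 7; range = 12 − (-7) = 19.
v-values: 15, 7, 5, 6, -2, -7; range = 15 − (-7) = 22.
Area = (19 × 22) / 2 = 209.

209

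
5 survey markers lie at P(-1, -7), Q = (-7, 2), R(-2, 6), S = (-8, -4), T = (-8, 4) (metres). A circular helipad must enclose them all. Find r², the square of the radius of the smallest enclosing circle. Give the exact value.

45.15625

The minimum enclosing circle of a finite set is fixed by two of the points (as a diameter) or three (as a circumcircle).
The minimum enclosing circle is determined by three boundary points: P, R, T.
Their circumcentre is (-3.125, -0.625) with r² = 45.15625.
The farthest remaining point S is at distance² 35.15625 ≤ 45.15625.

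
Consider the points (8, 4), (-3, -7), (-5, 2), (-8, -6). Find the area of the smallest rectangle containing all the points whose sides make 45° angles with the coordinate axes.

In coordinates u = x + y, v = x − y the rectangle is axis-aligned; the map (x,y)→(u,v) scales areas by 2.
u-values: 12, -10, -3, -14; range = 12 − (-14) = 26.
v-values: 4, 4, -7, -2; range = 4 − (-7) = 11.
Area = (26 × 11) / 2 = 143.

143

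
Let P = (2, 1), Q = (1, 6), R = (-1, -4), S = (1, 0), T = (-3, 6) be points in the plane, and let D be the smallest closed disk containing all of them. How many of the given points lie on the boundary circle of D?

3

The minimum enclosing circle of a finite set is fixed by two of the points (as a diameter) or three (as a circumcircle).
The minimum enclosing circle is determined by three boundary points: Q, R, T.
Their circumcentre is (-1, 1.2) with r² = 27.04.
The farthest remaining point P is at distance² 9.04 ≤ 27.04.
The points at distance exactly r from the centre are Q, R, T — 3 points.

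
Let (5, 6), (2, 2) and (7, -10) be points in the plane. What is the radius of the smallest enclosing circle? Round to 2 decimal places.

8.06

Call the three points A, B, C in the order given.
Side lengths²: AB² = 25, AC² = 260, BC² = 169.
Since AC² = 260 ≥ 169 + 25 = 194, the angle opposite AC is not acute, so the smallest enclosing circle has AC as diameter.
Centre = midpoint of AC = (6, -2), r² = 260/4 = 65.
r = √65 ≈ 8.06.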